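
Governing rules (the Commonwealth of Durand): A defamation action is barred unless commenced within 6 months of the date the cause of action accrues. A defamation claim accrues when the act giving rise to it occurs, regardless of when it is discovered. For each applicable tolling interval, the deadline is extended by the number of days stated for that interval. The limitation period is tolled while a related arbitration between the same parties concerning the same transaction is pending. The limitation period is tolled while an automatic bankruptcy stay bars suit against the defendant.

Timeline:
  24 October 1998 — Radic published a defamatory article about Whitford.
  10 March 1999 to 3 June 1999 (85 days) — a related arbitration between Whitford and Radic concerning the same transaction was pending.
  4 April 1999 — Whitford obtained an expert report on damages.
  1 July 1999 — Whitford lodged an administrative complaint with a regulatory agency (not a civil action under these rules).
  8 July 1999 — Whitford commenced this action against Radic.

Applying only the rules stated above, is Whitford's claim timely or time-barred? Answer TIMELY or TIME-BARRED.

The claim accrued on 24 October 1998, when the wrongful act occurred.
6 months from 24 October 1998 is 24 April 1999.
The pending related arbitration from 10 March 1999 to 3 June 1999 tolled the period for 85 days, extending the deadline to 18 July 1999.
The other events in the timeline have no effect on the limitation period under the stated rules.
The 8 July 1999 filing precedes the 18 July 1999 deadline; the claim is timely.

TIMELY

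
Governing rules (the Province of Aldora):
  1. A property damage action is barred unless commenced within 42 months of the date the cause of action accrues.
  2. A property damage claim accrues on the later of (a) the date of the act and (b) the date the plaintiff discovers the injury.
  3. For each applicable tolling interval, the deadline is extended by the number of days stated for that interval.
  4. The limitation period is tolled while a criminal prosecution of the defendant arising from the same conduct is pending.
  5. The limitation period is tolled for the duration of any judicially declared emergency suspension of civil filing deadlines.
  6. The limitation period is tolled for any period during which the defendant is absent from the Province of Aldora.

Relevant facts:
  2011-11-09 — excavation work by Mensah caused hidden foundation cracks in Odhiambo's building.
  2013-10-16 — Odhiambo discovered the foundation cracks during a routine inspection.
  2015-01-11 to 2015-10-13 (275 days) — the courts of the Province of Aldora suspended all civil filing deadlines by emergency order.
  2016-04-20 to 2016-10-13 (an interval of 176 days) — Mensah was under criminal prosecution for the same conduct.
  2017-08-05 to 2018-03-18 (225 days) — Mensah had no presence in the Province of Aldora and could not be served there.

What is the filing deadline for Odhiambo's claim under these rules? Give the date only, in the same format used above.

Because discovery on 2013-10-16 post-dates the 2011-11-09 act, accrual under the later-of rule falls on 2013-10-16.
42 months from 2013-10-16 is 2017-04-16.
The period was tolled for 275 days by the emergency suspension of filing deadlines (2015-01-11 to 2015-10-13), pushing the deadline to 2018-01-16.
The period was tolled for 176 days by the pending criminal prosecution (2016-04-20 to 2016-10-13), pushing the deadline to 2018-07-11.
The period was tolled for 225 days by the defendant's absence from the jurisdiction (2017-08-05 to 2018-03-18), pushing the deadline to 2019-02-21.

2019-02-21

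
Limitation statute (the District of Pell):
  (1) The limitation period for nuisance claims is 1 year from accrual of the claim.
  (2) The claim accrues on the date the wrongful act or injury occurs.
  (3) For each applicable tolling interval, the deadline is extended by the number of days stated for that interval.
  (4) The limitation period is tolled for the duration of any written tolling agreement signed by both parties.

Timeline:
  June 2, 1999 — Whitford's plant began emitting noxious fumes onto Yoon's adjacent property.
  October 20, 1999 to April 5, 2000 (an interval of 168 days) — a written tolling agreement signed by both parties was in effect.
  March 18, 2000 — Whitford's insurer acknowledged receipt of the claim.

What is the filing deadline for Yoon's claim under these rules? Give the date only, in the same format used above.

November 17, 2000

The claim accrued on June 2, 1999, the date of the act.
The untolled deadline — 1 year after June 2, 1999 — is June 2, 2000.
The period was tolled for 168 days by the written tolling agreement (October 20, 1999 to April 5, 2000), pushing the deadline to November 17, 2000.
None of the other events listed affects the running of the period under the stated rules.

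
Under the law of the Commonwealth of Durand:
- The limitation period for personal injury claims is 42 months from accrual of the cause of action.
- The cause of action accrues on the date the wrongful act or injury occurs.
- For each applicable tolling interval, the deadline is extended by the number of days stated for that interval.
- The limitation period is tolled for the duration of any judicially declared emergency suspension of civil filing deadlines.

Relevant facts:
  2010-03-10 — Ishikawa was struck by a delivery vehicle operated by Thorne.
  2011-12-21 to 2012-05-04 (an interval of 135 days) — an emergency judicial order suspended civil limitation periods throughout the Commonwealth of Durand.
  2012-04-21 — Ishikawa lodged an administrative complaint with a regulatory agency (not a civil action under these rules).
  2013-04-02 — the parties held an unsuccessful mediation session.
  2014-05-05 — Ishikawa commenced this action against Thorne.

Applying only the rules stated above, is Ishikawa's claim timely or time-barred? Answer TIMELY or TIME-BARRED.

The claim accrued on 2010-03-10, when the wrongful act occurred.
42 months from 2010-03-10 is 2013-09-10.
The emergency suspension of filing deadlines from 2011-12-21 to 2012-05-04 tolled the period for 135 days, extending the deadline to 2014-01-23.
None of the other events listed affects the running of the period under the stated rules.
Filing on 2014-05-05 missed the 2014-01-23 deadline — the action is time-barred.

TIME-BARRED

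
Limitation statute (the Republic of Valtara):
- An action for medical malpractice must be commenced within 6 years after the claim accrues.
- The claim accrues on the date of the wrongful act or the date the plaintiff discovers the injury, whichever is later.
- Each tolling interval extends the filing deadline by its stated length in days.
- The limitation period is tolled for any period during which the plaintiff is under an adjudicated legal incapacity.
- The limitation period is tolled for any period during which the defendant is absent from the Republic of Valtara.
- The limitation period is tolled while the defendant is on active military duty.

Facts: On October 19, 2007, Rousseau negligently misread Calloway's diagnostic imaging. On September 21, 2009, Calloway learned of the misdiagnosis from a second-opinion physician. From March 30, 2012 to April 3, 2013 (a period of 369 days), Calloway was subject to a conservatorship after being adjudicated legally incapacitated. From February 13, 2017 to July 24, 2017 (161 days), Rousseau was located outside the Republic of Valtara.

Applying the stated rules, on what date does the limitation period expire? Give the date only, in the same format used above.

Because discovery on September 21, 2009 post-dates the October 19, 2007 act, accrual under the later-of rule falls on September 21, 2009.
Adding the 6 years base period to September 21, 2009 gives a deadline of September 21, 2015, before any tolling.
The plaintiff's legal incapacity from March 30, 2012 to April 3, 2013 tolled the period for 369 days, extending the deadline to September 24, 2016.
By the time the defendant's absence from the jurisdiction began on February 13, 2017, the limitation period had already expired on September 24, 2016; that interval cannot revive it.

September 24, 2016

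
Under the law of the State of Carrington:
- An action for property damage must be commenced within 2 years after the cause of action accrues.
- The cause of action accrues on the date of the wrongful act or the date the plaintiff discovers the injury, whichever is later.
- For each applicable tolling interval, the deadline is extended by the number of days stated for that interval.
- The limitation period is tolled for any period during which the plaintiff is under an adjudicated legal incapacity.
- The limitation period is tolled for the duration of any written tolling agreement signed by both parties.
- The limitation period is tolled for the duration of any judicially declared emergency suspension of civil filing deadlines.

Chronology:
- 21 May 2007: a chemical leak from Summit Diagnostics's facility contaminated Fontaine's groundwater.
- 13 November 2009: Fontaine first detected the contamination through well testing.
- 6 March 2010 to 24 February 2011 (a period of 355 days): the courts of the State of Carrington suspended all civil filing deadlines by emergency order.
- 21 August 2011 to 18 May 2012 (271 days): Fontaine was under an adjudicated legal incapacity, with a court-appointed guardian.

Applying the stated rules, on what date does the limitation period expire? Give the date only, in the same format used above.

The claim accrued on 13 November 2009 — the later of the 21 May 2007 act and the 13 November 2009 discovery.
Adding the 2 years base period to 13 November 2009 gives a deadline of 13 November 2011, before any tolling.
Because the emergency suspension of filing deadlines ran from 6 March 2010 to 24 February 2011, the deadline is extended by 355 days to 2 November 2012.
The plaintiff's legal incapacity from 21 August 2011 to 18 May 2012 tolled the period for 271 days, extending the deadline to 31 July 2013.

31 July 2013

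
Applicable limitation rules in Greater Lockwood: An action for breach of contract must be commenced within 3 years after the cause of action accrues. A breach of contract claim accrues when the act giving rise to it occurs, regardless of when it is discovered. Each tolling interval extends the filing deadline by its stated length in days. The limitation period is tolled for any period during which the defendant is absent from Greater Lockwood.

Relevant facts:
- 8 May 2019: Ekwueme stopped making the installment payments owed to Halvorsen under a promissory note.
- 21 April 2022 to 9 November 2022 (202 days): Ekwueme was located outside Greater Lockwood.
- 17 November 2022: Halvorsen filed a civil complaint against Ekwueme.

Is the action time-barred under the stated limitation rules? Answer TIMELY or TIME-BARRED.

The limitation period began to run on 8 May 2019.
3 years from 8 May 2019 is 8 May 2022.
The period was tolled for 202 days by the defendant's absence from the jurisdiction (21 April 2022 to 9 November 2022), pushing the deadline to 26 November 2022.
The 17 November 2022 filing precedes the 26 November 2022 deadline; the claim is timely.

TIMELY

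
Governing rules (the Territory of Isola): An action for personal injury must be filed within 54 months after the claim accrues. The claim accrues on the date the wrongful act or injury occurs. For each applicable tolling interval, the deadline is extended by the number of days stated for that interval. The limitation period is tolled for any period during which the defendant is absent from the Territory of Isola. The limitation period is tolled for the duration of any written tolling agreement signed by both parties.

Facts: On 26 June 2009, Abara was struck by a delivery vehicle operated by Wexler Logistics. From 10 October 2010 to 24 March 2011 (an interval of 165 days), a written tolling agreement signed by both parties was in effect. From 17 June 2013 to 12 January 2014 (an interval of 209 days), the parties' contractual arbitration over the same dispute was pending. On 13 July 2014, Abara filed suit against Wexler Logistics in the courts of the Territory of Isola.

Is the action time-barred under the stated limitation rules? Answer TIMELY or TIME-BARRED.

The claim accrued on 26 June 2009, the date of the act.
The untolled deadline — 54 months after 26 June 2009 — is 26 December 2013.
The period was tolled for 165 days by the written tolling agreement (10 October 2010 to 24 March 2011), pushing the deadline to 9 June 2014.
Although a pending arbitration ran from 17 June 2013 to 12 January 2014, the stated rules do not make that a tolling event, so it is disregarded.
Abara filed on 13 July 2014, after the 9 June 2014 deadline, so the action is time-barred.

TIME-BARRED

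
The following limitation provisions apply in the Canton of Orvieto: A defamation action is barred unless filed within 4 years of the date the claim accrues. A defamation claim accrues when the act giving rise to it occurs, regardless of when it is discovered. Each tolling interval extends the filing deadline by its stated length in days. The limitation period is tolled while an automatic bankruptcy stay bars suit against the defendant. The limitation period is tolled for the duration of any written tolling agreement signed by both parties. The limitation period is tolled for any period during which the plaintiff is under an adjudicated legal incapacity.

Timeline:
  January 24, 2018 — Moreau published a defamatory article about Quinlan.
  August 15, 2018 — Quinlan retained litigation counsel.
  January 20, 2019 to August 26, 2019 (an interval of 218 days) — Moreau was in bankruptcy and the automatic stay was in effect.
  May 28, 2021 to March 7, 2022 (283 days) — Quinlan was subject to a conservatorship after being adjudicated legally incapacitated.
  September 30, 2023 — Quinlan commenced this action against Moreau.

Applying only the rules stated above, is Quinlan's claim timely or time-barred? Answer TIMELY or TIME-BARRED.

The limitation period began to run on January 24, 2018.
4 years from January 24, 2018 is January 24, 2022.
Because the automatic bankruptcy stay ran from January 20, 2019 to August 26, 2019, the deadline is extended by 218 days to August 30, 2022.
The plaintiff's legal incapacity from May 28, 2021 to March 7, 2022 tolled the period for 283 days, extending the deadline to June 9, 2023.
None of the other events listed affects the running of the period under the stated rules.
The September 30, 2023 filing falls after the June 9, 2023 deadline; the claim is time-barred.

TIME-BARRED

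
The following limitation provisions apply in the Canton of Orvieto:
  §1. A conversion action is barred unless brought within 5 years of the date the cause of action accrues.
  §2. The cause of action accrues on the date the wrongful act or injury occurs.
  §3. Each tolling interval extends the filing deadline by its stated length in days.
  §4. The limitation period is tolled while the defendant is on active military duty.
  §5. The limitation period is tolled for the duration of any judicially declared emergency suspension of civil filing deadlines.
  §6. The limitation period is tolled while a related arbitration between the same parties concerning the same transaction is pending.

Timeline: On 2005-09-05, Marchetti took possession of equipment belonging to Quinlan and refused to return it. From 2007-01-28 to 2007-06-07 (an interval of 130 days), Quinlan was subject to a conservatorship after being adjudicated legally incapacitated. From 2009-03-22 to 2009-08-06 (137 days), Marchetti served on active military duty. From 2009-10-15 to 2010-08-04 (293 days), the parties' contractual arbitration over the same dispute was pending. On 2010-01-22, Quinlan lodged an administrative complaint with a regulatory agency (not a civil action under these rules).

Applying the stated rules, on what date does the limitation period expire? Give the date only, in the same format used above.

The claim accrued on 2005-09-05, when the wrongful act occurred.
5 years from 2005-09-05 is 2010-09-05.
Because the defendant's active military service ran from 2009-03-22 to 2009-08-06, the deadline is extended by 137 days to 2011-01-20.
The period was tolled for 293 days by the pending related arbitration (2009-10-15 to 2010-08-04), pushing the deadline to 2011-11-09.
The plaintiff's legal incapacity from 2007-01-28 to 2007-06-07 does not toll the period, because no stated rule makes the plaintiff's incapacity a tolling event.
None of the other events listed affects the running of the period under the stated rules.

2011-11-09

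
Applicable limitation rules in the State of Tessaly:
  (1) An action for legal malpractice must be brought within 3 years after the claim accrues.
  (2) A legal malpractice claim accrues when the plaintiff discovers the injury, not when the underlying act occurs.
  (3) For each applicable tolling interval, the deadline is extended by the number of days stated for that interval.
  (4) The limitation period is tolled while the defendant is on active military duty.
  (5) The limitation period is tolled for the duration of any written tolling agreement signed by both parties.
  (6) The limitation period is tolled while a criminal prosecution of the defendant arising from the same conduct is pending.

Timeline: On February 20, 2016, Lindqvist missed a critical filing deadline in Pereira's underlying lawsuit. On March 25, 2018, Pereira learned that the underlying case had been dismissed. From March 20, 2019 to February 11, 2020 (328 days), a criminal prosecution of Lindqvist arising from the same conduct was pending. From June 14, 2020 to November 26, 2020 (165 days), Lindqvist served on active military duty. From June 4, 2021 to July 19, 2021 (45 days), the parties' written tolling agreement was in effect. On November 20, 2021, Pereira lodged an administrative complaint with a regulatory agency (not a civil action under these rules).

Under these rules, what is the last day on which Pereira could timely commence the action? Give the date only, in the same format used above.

The claim did not accrue until Pereira discovered the injury on March 25, 2018; the February 20, 2016 act date does not start the clock under the stated rule.
Adding the 3 years base period to March 25, 2018 gives a deadline of March 25, 2021, before any tolling.
The period was tolled for 328 days by the pending criminal prosecution (March 20, 2019 to February 11, 2020), pushing the deadline to February 16, 2022.
The period was tolled for 165 days by the defendant's active military service (June 14, 2020 to November 26, 2020), pushing the deadline to July 31, 2022.
The written tolling agreement from June 4, 2021 to July 19, 2021 tolled the period for 45 days, extending the deadline to September 14, 2022.
None of the other events listed affects the running of the period under the stated rules.

September 14, 2022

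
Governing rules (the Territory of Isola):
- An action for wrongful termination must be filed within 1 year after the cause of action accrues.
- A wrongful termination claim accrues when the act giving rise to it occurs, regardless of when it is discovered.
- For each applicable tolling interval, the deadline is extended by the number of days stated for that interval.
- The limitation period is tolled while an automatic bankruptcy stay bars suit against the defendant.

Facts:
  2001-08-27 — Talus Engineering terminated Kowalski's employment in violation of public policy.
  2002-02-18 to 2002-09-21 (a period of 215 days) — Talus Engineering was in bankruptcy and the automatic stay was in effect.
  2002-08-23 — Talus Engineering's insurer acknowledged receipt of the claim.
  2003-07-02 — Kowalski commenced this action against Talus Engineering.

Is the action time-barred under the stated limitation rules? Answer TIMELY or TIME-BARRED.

TIME-BARRED

The claim accrued on 2001-08-27, when the wrongful act occurred.
Adding the 1 year base period to 2001-08-27 gives a deadline of 2002-08-27, before any tolling.
The period was tolled for 215 days by the automatic bankruptcy stay (2002-02-18 to 2002-09-21), pushing the deadline to 2003-03-30.
The other events in the timeline have no effect on the limitation period under the stated rules.
Kowalski filed on 2003-07-02, after the 2003-03-30 deadline, so the action is time-barred.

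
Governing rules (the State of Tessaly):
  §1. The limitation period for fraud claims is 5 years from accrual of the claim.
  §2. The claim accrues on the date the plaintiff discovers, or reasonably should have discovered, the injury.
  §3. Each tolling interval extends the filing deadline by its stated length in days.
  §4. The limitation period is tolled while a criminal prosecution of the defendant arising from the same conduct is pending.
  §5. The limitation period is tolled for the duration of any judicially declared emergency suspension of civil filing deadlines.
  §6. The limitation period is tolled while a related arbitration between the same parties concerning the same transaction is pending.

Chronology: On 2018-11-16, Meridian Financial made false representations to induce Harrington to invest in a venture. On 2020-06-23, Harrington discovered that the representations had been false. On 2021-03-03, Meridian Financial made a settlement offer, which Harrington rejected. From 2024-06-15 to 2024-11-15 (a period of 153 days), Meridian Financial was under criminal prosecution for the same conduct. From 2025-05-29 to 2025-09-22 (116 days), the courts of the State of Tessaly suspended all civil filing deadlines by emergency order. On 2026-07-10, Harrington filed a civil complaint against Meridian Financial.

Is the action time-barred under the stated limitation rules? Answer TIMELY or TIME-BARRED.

TIME-BARRED

Under the discovery rule, the claim accrued on 2020-06-23, when Harrington discovered the injury — not on the 2018-11-16 date of the underlying act.
5 years from 2020-06-23 is 2025-06-23.
Because the pending criminal prosecution ran from 2024-06-15 to 2024-11-15, the deadline is extended by 153 days to 2025-11-23.
Because the emergency suspension of filing deadlines ran from 2025-05-29 to 2025-09-22, the deadline is extended by 116 days to 2026-03-19.
None of the other events listed affects the running of the period under the stated rules.
Harrington filed on 2026-07-10, after the 2026-03-19 deadline, so the action is time-barred.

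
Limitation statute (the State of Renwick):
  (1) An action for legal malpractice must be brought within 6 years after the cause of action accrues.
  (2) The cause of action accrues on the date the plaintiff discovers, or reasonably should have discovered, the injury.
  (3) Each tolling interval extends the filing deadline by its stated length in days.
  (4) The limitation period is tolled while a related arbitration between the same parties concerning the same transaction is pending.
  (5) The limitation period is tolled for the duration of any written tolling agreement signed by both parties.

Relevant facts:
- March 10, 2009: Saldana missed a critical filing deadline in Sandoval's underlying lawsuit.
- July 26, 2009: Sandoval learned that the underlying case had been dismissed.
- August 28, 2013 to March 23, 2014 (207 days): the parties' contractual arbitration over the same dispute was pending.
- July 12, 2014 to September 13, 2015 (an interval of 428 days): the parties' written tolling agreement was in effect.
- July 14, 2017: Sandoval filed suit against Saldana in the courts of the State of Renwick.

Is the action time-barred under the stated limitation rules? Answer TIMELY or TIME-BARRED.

TIME-BARRED

Accrual is tied to discovery, so the period began on July 26, 2009 rather than on March 10, 2009 when the act occurred.
Adding the 6 years base period to July 26, 2009 gives a deadline of July 26, 2015, before any tolling.
The period was tolled for 207 days by the pending related arbitration (August 28, 2013 to March 23, 2014), pushing the deadline to February 18, 2016.
Because the written tolling agreement ran from July 12, 2014 to September 13, 2015, the deadline is extended by 428 days to April 21, 2017.
Filing on July 14, 2017 missed the April 21, 2017 deadline — the action is time-barred.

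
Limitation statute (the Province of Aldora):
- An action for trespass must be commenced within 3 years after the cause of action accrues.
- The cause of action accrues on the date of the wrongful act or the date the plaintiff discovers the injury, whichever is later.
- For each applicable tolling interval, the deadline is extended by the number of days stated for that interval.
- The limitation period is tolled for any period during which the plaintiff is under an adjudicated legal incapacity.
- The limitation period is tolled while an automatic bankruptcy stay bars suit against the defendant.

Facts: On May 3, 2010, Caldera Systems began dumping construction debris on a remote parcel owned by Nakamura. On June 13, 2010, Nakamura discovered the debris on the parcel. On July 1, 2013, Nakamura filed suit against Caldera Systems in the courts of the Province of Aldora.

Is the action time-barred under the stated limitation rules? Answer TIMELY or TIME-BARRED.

TIME-BARRED

Taking the later of the act (May 3, 2010) and discovery (June 13, 2010), the claim accrued on June 13, 2010.
Adding the 3 years base period to June 13, 2010 gives a deadline of June 13, 2013, before any tolling.
The July 1, 2013 filing falls after the June 13, 2013 deadline; the claim is time-barred.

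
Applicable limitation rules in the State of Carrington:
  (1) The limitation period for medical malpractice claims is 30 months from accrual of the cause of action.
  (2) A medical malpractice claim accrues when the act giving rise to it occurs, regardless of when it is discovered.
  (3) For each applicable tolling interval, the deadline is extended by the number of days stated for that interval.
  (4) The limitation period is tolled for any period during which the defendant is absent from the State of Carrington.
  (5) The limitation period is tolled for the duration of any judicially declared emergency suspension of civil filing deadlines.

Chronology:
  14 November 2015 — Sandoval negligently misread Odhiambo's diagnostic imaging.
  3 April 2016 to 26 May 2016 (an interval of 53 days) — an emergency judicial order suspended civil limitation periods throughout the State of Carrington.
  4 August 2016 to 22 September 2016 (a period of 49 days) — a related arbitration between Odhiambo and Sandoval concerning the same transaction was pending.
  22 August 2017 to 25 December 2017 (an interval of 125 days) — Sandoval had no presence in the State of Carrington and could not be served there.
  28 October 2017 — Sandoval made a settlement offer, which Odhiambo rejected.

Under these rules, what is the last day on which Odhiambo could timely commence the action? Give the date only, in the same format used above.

8 November 2018

The cause of action accrued on 14 November 2015, the date of the act.
30 months from 14 November 2015 is 14 May 2018.
The period was tolled for 53 days by the emergency suspension of filing deadlines (3 April 2016 to 26 May 2016), pushing the deadline to 6 July 2018.
Because the defendant's absence from the jurisdiction ran from 22 August 2017 to 25 December 2017, the deadline is extended by 125 days to 8 November 2018.
Although a pending arbitration ran from 4 August 2016 to 22 September 2016, the stated rules do not make that a tolling event, so it is disregarded.
None of the other events listed affects the running of the period under the stated rules.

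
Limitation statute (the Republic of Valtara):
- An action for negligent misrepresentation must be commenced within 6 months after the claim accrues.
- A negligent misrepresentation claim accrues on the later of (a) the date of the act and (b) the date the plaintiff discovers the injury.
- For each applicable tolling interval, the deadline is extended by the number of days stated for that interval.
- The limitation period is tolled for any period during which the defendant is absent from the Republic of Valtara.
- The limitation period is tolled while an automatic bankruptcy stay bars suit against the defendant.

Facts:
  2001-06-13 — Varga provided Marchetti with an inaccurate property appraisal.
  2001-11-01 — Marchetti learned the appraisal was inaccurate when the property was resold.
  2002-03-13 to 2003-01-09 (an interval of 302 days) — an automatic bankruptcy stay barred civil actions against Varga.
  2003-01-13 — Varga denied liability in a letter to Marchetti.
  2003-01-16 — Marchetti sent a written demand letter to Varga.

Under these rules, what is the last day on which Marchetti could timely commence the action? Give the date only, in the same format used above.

2003-02-27

Because discovery on 2001-11-01 post-dates the 2001-06-13 act, accrual under the later-of rule falls on 2001-11-01.
The untolled deadline — 6 months after 2001-11-01 — is 2002-05-01.
The period was tolled for 302 days by the automatic bankruptcy stay (2002-03-13 to 2003-01-09), pushing the deadline to 2003-02-27.
None of the other events listed affects the running of the period under the stated rules.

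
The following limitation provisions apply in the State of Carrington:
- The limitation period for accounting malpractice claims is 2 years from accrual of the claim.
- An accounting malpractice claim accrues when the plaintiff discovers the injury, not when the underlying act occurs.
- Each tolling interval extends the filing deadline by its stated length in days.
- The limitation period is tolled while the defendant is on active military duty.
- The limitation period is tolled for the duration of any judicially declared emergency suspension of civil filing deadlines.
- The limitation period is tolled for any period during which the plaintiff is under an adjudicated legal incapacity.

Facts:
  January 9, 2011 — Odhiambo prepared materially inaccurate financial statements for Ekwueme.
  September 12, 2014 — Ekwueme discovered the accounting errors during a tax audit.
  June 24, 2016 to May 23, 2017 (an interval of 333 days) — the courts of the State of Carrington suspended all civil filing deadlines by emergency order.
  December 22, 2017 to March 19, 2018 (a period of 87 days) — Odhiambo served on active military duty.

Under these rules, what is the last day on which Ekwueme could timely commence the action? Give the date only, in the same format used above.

Accrual is tied to discovery, so the period began on September 12, 2014 rather than on January 9, 2011 when the act occurred.
The untolled deadline — 2 years after September 12, 2014 — is September 12, 2016.
The period was tolled for 333 days by the emergency suspension of filing deadlines (June 24, 2016 to May 23, 2017), pushing the deadline to August 11, 2017.
The defendant's active military service starting December 22, 2017 came too late — the period had run on August 11, 2017 — and so does not extend the deadline.

August 11, 2017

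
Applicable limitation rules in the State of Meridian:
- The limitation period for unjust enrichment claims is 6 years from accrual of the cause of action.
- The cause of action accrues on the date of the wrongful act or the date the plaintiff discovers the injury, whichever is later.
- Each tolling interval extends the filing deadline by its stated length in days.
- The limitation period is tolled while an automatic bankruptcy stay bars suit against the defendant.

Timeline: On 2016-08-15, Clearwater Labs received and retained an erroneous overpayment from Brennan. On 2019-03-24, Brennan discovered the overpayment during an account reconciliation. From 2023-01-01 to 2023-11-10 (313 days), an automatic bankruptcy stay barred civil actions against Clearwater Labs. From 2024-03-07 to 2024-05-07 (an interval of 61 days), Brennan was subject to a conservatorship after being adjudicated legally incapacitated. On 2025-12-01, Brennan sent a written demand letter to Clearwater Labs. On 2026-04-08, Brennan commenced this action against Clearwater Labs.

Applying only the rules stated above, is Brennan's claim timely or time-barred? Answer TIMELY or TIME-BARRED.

Taking the later of the act (2016-08-15) and discovery (2019-03-24), the claim accrued on 2019-03-24.
Adding the 6 years base period to 2019-03-24 gives a deadline of 2025-03-24, before any tolling.
The period was tolled for 313 days by the automatic bankruptcy stay (2023-01-01 to 2023-11-10), pushing the deadline to 2026-01-31.
The plaintiff's legal incapacity from 2024-03-07 to 2024-05-07 does not toll the period, because no stated rule makes the plaintiff's incapacity a tolling event.
The other events in the timeline have no effect on the limitation period under the stated rules.
The 2026-04-08 filing falls after the 2026-01-31 deadline; the claim is time-barred.

TIME-BARRED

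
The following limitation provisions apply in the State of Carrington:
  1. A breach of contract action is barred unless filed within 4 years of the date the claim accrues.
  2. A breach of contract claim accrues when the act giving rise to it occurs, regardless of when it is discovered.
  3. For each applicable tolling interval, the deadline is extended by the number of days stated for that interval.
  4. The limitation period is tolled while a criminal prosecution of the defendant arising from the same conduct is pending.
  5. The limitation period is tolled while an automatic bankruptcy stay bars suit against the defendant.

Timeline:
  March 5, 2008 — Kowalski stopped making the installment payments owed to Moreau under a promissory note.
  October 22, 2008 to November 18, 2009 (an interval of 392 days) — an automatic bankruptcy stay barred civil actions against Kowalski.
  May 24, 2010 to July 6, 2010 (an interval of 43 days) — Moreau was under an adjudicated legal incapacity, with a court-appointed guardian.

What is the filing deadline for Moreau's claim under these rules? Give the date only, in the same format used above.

The claim accrued on March 5, 2008, when the wrongful act occurred.
The untolled deadline — 4 years after March 5, 2008 — is March 5, 2012.
Because the automatic bankruptcy stay ran from October 22, 2008 to November 18, 2009, the deadline is extended by 392 days to April 1, 2013.
Although the plaintiff's incapacity ran from May 24, 2010 to July 6, 2010, the stated rules do not make that a tolling event, so it is disregarded.

April 1, 2013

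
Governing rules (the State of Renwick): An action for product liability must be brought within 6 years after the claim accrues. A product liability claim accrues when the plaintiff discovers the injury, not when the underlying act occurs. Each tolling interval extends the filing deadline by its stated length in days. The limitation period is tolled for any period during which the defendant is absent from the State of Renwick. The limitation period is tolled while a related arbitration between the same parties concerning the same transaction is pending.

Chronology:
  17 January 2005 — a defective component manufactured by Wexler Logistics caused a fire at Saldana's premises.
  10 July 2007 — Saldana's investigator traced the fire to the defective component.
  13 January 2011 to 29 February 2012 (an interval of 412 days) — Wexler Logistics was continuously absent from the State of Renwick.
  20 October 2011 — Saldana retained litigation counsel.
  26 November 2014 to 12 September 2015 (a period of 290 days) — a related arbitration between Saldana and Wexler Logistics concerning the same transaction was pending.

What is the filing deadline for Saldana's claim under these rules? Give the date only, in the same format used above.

Accrual is tied to discovery, so the period began on 10 July 2007 rather than on 17 January 2005 when the act occurred.
6 years from 10 July 2007 is 10 July 2013.
The period was tolled for 412 days by the defendant's absence from the jurisdiction (13 January 2011 to 29 February 2012), pushing the deadline to 26 August 2014.
The pending related arbitration from 26 November 2014 to 12 September 2015 began after the period had already run on 26 August 2014, so it has no tolling effect.
Nothing else in the chronology tolls or restarts the period.

26 August 2014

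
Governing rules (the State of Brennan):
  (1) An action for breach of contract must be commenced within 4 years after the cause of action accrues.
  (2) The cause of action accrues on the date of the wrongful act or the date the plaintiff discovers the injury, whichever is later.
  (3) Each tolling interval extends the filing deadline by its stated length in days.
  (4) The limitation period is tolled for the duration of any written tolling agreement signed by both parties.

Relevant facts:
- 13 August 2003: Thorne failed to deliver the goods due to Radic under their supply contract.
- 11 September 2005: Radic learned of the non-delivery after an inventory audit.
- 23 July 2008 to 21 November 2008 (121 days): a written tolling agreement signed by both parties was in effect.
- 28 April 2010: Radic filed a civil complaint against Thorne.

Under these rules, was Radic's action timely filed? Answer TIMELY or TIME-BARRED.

The claim accrued on 11 September 2005 — the later of the 13 August 2003 act and the 11 September 2005 discovery.
4 years from 11 September 2005 is 11 September 2009.
The written tolling agreement from 23 July 2008 to 21 November 2008 tolled the period for 121 days, extending the deadline to 10 January 2010.
The 28 April 2010 filing falls after the 10 January 2010 deadline; the claim is time-barred.

TIME-BARRED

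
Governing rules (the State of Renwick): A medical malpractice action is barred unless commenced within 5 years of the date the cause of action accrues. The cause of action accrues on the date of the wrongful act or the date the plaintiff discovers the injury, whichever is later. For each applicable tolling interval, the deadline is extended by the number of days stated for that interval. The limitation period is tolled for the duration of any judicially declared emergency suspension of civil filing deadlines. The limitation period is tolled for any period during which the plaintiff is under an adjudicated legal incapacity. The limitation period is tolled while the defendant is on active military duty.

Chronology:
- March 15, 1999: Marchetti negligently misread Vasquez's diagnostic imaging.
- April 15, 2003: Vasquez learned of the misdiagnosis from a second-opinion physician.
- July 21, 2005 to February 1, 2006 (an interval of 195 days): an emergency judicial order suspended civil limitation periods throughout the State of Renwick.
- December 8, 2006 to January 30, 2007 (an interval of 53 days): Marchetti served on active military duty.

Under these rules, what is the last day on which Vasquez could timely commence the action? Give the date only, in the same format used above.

December 19, 2008

The claim accrued on April 15, 2003 — the later of the March 15, 1999 act and the April 15, 2003 discovery.
Adding the 5 years base period to April 15, 2003 gives a deadline of April 15, 2008, before any tolling.
Because the emergency suspension of filing deadlines ran from July 21, 2005 to February 1, 2006, the deadline is extended by 195 days to October 27, 2008.
The defendant's active military service from December 8, 2006 to January 30, 2007 tolled the period for 53 days, extending the deadline to December 19, 2008.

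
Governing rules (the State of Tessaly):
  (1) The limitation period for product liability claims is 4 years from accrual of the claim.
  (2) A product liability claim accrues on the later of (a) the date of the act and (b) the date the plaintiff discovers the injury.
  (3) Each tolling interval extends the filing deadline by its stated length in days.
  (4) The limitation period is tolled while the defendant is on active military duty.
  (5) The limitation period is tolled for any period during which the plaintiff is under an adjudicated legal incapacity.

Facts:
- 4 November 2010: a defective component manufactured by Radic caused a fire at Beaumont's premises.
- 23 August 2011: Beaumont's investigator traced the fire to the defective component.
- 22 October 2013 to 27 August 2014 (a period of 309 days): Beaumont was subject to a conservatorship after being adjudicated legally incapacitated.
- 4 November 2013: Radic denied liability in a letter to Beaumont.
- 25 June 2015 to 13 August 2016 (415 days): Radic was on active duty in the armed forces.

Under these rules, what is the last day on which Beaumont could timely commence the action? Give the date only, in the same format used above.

16 August 2017

The claim accrued on 23 August 2011 — the later of the 4 November 2010 act and the 23 August 2011 discovery.
Adding the 4 years base period to 23 August 2011 gives a deadline of 23 August 2015, before any tolling.
The period was tolled for 309 days by the plaintiff's legal incapacity (22 October 2013 to 27 August 2014), pushing the deadline to 27 June 2016.
The period was tolled for 415 days by the defendant's active military service (25 June 2015 to 13 August 2016), pushing the deadline to 16 August 2017.
None of the other events listed affects the running of the period under the stated rules.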